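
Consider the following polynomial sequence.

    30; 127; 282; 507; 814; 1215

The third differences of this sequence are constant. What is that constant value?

12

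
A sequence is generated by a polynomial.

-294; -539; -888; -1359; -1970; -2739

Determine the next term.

D1: -245  -349  -471  -611  -769
D2: -104  -122  -140  -158
D3: -18  -18  -18
The third differences are constant (-18).
-158 − 18 = -176;  -769 − 176 = -945;  -2739 − 945 = -3684

-3684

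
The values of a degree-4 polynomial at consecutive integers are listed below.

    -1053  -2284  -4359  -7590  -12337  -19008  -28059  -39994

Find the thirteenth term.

-1231, -2075, -3231, -4747, -6671, -9051, -11935
-844, -1156, -1516, -1924, -2380, -2884
-312, -360, -408, -456, -504
-48, -48, -48, -48
Constant fourth difference = -48, so extend:
-504 − 48 = -552;  -2884 − 552 = -3436;  -11935 − 3436 = -15371;  -39994 − 15371 = -55365
-552 − 48 = -600;  -3436 − 600 = -4036;  -15371 − 4036 = -19407;  -55365 − 19407 = -74772
-600 − 48 = -648;  -4036 − 648 = -4684;  -19407 − 4684 = -24091;  -74772 − 24091 = -98863
-648 − 48 = -696;  -4684 − 696 = -5380;  -24091 − 5380 = -29471;  -98863 − 29471 = -128334
-696 − 48 = -744;  -5380 − 744 = -6124;  -29471 − 6124 = -35595;  -128334 − 35595 = -163929

-163929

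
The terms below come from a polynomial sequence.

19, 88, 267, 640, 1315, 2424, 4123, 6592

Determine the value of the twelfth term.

D1: 69 , 179 , 373 , 675 , 1109 , 1699 , 2469
D2: 110 , 194 , 302 , 434 , 590 , 770
D3: 84 , 108 , 132 , 156 , 180
D4: 24 , 24 , 24 , 24
The fourth differences are constant (24).
180 + 24 = 204;  770 + 204 = 974;  2469 + 974 = 3443;  6592 + 3443 = 10035
204 + 24 = 228;  974 + 228 = 1202;  3443 + 1202 = 4645;  10035 + 4645 = 14680
228 + 24 = 252;  1202 + 252 = 1454;  4645 + 1454 = 6099;  14680 + 6099 = 20779
252 + 24 = 276;  1454 + 276 = 1730;  6099 + 1730 = 7829;  20779 + 7829 = 28608

28608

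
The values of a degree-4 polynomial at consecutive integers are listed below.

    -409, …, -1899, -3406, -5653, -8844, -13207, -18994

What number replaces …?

-952

Using the last 6 terms:
-1507  -2247  -3191  -4363  -5787
-740  -944  -1172  -1424
-204  -228  -252
-24  -24
Constant fourth difference = -24.
Extend backward: -204 + 24 = -180;  -740 + 180 = -560;  -1507 + 560 = -947;  -1899 + 947 = -952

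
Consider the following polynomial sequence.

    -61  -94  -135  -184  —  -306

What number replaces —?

Using the first 4 terms:
Δ: -33, -41, -49
Δ²: -8, -8
Constant second difference = -8.
Extend forward: -49 − 8 = -57;  -184 − 57 = -241

-241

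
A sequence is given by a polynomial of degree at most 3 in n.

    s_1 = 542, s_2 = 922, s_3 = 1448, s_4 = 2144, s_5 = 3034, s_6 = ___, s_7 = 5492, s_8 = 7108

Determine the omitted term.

4142

Using the first 5 terms:
380  526  696  890
146  170  194
24  24
Constant third difference = 24.
Extend forward: 194 + 24 = 218;  890 + 218 = 1108;  3034 + 1108 = 4142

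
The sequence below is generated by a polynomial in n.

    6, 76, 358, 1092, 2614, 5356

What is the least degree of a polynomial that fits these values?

First differences: 70, 282, 734, 1522, 2742
Second differences: 212, 452, 788, 1220
Third differences: 240, 336, 432
Fourth differences: 96, 96
The fourth differences are constant, so the polynomial has degree 4.

4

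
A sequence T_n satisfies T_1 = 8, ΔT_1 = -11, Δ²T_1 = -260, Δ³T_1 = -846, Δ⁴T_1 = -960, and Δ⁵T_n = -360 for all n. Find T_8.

-76299

Build the table forward from the leading diagonal:
Fifth differences: -360  -360  -360  -360  -360  -360  -360  -360
Fourth differences: -960  -1320  -1680  -2040  -2400  -2760  -3120  -3480
Third differences: -846  -1806  -3126  -4806  -6846  -9246  -12006  -15126
Second differences: -260  -1106  -2912  -6038  -10844  -17690  -26936  -38942
First differences: -11  -271  -1377  -4289  -10327  -21171  -38861  -65797
T: 8  -3  -274  -1651  -5940  -16267  -37438  -76299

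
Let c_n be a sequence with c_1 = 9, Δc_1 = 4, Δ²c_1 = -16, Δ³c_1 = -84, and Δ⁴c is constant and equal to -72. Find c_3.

1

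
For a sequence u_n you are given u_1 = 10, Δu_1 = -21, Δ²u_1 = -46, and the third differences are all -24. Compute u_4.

-215

Build the table forward from the leading diagonal:
D3: -24, -24, -24, -24
D2: -46, -70, -94, -118
D1: -21, -67, -137, -231
u: 10, -11, -78, -215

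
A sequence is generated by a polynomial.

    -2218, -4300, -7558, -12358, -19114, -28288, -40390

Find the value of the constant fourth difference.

Δ: -2082, -3258, -4800, -6756, -9174, -12102
Δ²: -1176, -1542, -1956, -2418, -2928
Δ³: -366, -414, -462, -510
Δ⁴: -48, -48, -48

-48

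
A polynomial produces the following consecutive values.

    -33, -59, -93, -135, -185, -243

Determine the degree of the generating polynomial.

Δ: -26, -34, -42, -50, -58
Δ²: -8, -8, -8, -8
The second differences are constant, so the polynomial has degree 2.

2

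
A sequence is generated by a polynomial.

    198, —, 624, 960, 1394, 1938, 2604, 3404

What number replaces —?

374

Using the last 6 terms:
D1: 336, 434, 544, 666, 800
D2: 98, 110, 122, 134
D3: 12, 12, 12
Constant third difference = 12.
Extend backward: 98 − 12 = 86;  336 − 86 = 250;  624 − 250 = 374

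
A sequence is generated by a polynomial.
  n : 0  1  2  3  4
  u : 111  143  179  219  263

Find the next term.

311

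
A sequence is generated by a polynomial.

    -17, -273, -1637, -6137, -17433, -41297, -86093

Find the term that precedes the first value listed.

D1: -256, -1364, -4500, -11296, -23864, -44796
D2: -1108, -3136, -6796, -12568, -20932
D3: -2028, -3660, -5772, -8364
D4: -1632, -2112, -2592
D5: -480, -480
The fifth differences are constant at -480.
Work back: -1632 + 480 = -1152;  -2028 + 1152 = -876;  -1108 + 876 = -232;  -256 + 232 = -24;  -17 + 24 = 7

7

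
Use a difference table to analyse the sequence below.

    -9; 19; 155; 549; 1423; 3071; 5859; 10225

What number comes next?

16679

Δ: 28  136  394  874  1648  2788  4366
Δ²: 108  258  480  774  1140  1578
Δ³: 150  222  294  366  438
Δ⁴: 72  72  72  72
Fourth differences constant at 72.
438 + 72 = 510;  1578 + 510 = 2088;  4366 + 2088 = 6454;  10225 + 6454 = 16679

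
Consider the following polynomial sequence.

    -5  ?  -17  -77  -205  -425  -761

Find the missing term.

-1

Using the last 5 terms:
Δ: -60  -128  -220  -336
Δ²: -68  -92  -116
Δ³: -24  -24
Constant third difference = -24.
Extend backward: -68 + 24 = -44;  -60 + 44 = -16;  -17 + 16 = -1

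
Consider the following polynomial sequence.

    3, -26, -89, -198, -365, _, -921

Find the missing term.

Using the first 5 terms:
-29  -63  -109  -167
-34  -46  -58
-12  -12
Constant third difference = -12.
Extend forward: -58 − 12 = -70;  -167 − 70 = -237;  -365 − 237 = -602

-602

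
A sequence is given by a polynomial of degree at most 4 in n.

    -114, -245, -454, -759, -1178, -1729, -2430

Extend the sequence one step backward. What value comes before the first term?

-131  -209  -305  -419  -551  -701
-78  -96  -114  -132  -150
-18  -18  -18  -18
The third differences are constant at -18.
Work back: -78 + 18 = -60;  -131 + 60 = -71;  -114 + 71 = -43

-43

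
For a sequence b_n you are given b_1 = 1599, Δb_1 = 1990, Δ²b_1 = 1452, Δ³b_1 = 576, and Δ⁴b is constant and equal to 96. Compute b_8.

Build the table forward from the leading diagonal:
Δ⁴: 96  96  96  96  96  96  96  96
Δ³: 576  672  768  864  960  1056  1152  1248
Δ²: 1452  2028  2700  3468  4332  5292  6348  7500
Δ: 1990  3442  5470  8170  11638  15970  21262  27610
b: 1599  3589  7031  12501  20671  32309  48279  69541

69541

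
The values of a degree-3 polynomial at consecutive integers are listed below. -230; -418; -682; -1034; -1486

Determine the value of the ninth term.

-4534

D1: -188  -264  -352  -452
D2: -76  -88  -100
D3: -12  -12
Third differences constant at -12.
-100 − 12 = -112;  -452 − 112 = -564;  -1486 − 564 = -2050
-112 − 12 = -124;  -564 − 124 = -688;  -2050 − 688 = -2738
-124 − 12 = -136;  -688 − 136 = -824;  -2738 − 824 = -3562
-136 − 12 = -148;  -824 − 148 = -972;  -3562 − 972 = -4534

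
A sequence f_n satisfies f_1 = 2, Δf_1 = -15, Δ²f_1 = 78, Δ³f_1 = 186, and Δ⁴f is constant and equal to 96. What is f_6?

3047

Build the table forward from the leading diagonal:
D4: 96  96  96  96  96  96
D3: 186  282  378  474  570  666
D2: 78  264  546  924  1398  1968
D1: -15  63  327  873  1797  3195
f: 2  -13  50  377  1250  3047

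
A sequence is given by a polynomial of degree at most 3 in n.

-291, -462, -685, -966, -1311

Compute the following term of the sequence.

First differences: -171  -223  -281  -345
Second differences: -52  -58  -64
Third differences: -6  -6
The third differences are constant (-6).
-64 − 6 = -70;  -345 − 70 = -415;  -1311 − 415 = -1726

-1726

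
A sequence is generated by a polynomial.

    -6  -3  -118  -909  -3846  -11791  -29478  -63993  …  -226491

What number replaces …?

-125254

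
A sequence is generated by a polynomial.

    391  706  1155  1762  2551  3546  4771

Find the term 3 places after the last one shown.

First differences: 315, 449, 607, 789, 995, 1225
Second differences: 134, 158, 182, 206, 230
Third differences: 24, 24, 24, 24
The third differences are constant (24).
230 + 24 = 254;  1225 + 254 = 1479;  4771 + 1479 = 6250
254 + 24 = 278;  1479 + 278 = 1757;  6250 + 1757 = 8007
278 + 24 = 302;  1757 + 302 = 2059;  8007 + 2059 = 10066

10066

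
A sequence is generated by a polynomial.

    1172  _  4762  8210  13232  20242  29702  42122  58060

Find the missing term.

2522

Using the last 7 terms:
First differences: 3448, 5022, 7010, 9460, 12420, 15938
Second differences: 1574, 1988, 2450, 2960, 3518
Third differences: 414, 462, 510, 558
Fourth differences: 48, 48, 48
Constant fourth difference = 48.
Extend backward: 414 − 48 = 366;  1574 − 366 = 1208;  3448 − 1208 = 2240;  4762 − 2240 = 2522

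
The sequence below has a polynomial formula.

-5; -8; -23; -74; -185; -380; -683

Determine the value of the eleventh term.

-3455

D1: -3, -15, -51, -111, -195, -303
D2: -12, -36, -60, -84, -108
D3: -24, -24, -24, -24
Third differences constant at -24.
-108 − 24 = -132;  -303 − 132 = -435;  -683 − 435 = -1118
-132 − 24 = -156;  -435 − 156 = -591;  -1118 − 591 = -1709
-156 − 24 = -180;  -591 − 180 = -771;  -1709 − 771 = -2480
-180 − 24 = -204;  -771 − 204 = -975;  -2480 − 975 = -3455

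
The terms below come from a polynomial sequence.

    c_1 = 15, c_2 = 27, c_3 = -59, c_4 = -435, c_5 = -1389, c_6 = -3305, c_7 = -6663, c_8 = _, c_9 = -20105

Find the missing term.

-12039

Using the first 7 terms:
First differences: 12  -86  -376  -954  -1916  -3358
Second differences: -98  -290  -578  -962  -1442
Third differences: -192  -288  -384  -480
Fourth differences: -96  -96  -96
Constant fourth difference = -96.
Extend forward: -480 − 96 = -576;  -1442 − 576 = -2018;  -3358 − 2018 = -5376;  -6663 − 5376 = -12039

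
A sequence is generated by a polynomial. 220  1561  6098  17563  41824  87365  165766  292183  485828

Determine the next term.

770449

First differences: 1341  4537  11465  24261  45541  78401  126417  193645
Second differences: 3196  6928  12796  21280  32860  48016  67228
Third differences: 3732  5868  8484  11580  15156  19212
Fourth differences: 2136  2616  3096  3576  4056
Fifth differences: 480  480  480  480
The fifth differences are constant (480).
4056 + 480 = 4536;  19212 + 4536 = 23748;  67228 + 23748 = 90976;  193645 + 90976 = 284621;  485828 + 284621 = 770449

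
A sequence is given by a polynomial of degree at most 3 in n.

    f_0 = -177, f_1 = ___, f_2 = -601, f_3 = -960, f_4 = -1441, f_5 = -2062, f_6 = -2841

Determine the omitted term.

Using the last 5 terms:
D1: -359, -481, -621, -779
D2: -122, -140, -158
D3: -18, -18
Constant third difference = -18.
Extend backward: -122 + 18 = -104;  -359 + 104 = -255;  -601 + 255 = -346

-346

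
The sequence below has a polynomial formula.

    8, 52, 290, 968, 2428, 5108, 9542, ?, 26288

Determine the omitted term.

16360

Using the first 7 terms:
D1: 44, 238, 678, 1460, 2680, 4434
D2: 194, 440, 782, 1220, 1754
D3: 246, 342, 438, 534
D4: 96, 96, 96
Constant fourth difference = 96.
Extend forward: 534 + 96 = 630;  1754 + 630 = 2384;  4434 + 2384 = 6818;  9542 + 6818 = 16360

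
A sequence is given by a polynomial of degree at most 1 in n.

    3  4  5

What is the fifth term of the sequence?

7

1, 1
The first differences are constant (1).
5 + 1 = 6
6 + 1 = 7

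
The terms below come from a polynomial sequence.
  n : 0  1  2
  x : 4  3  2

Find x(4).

First differences: -1 , -1
Constant first difference = -1, so extend:
2 − 1 = 1
1 − 1 = 0

0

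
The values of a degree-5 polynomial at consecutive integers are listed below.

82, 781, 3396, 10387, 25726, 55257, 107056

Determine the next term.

699, 2615, 6991, 15339, 29531, 51799
1916, 4376, 8348, 14192, 22268
2460, 3972, 5844, 8076
1512, 1872, 2232
360, 360
The fifth differences are constant (360).
2232 + 360 = 2592;  8076 + 2592 = 10668;  22268 + 10668 = 32936;  51799 + 32936 = 84735;  107056 + 84735 = 191791

191791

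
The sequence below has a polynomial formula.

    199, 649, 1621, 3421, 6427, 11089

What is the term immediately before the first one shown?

37

First differences: 450  972  1800  3006  4662
Second differences: 522  828  1206  1656
Third differences: 306  378  450
Fourth differences: 72  72
The fourth differences are constant at 72.
Work back: 306 − 72 = 234;  522 − 234 = 288;  450 − 288 = 162;  199 − 162 = 37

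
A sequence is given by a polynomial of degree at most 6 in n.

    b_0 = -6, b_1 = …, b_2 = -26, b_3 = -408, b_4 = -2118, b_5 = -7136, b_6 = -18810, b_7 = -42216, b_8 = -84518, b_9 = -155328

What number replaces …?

0

Using the last 8 terms:
Δ: -382, -1710, -5018, -11674, -23406, -42302, -70810
Δ²: -1328, -3308, -6656, -11732, -18896, -28508
Δ³: -1980, -3348, -5076, -7164, -9612
Δ⁴: -1368, -1728, -2088, -2448
Δ⁵: -360, -360, -360
Constant fifth difference = -360.
Extend backward: -1368 + 360 = -1008;  -1980 + 1008 = -972;  -1328 + 972 = -356;  -382 + 356 = -26;  -26 + 26 = 0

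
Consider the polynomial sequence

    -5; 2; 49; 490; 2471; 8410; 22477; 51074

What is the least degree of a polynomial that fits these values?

7, 47, 441, 1981, 5939, 14067, 28597
40, 394, 1540, 3958, 8128, 14530
354, 1146, 2418, 4170, 6402
792, 1272, 1752, 2232
480, 480, 480
The fifth differences are constant, so the polynomial has degree 5.

5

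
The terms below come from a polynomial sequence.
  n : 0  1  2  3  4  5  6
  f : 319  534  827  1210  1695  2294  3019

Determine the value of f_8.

4895

D1: 215, 293, 383, 485, 599, 725
D2: 78, 90, 102, 114, 126
D3: 12, 12, 12, 12
Third differences constant at 12.
126 + 12 = 138;  725 + 138 = 863;  3019 + 863 = 3882
138 + 12 = 150;  863 + 150 = 1013;  3882 + 1013 = 4895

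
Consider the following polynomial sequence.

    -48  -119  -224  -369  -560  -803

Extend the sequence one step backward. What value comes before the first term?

First differences: -71  -105  -145  -191  -243
Second differences: -34  -40  -46  -52
Third differences: -6  -6  -6
The third differences are constant at -6.
Work back: -34 + 6 = -28;  -71 + 28 = -43;  -48 + 43 = -5

-5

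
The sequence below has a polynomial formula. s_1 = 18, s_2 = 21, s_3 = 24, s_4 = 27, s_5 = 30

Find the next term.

D1: 3, 3, 3, 3
The first differences are constant (3).
30 + 3 = 33

33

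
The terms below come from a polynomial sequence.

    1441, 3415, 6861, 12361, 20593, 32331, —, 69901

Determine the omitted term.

Using the first 6 terms:
1974  3446  5500  8232  11738
1472  2054  2732  3506
582  678  774
96  96
Constant fourth difference = 96.
Extend forward: 774 + 96 = 870;  3506 + 870 = 4376;  11738 + 4376 = 16114;  32331 + 16114 = 48445

48445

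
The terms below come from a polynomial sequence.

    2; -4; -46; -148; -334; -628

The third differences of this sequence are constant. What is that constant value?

D1: -6, -42, -102, -186, -294
D2: -36, -60, -84, -108
D3: -24, -24, -24

-24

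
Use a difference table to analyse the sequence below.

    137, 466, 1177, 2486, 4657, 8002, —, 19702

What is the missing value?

Using the first 6 terms:
First differences: 329, 711, 1309, 2171, 3345
Second differences: 382, 598, 862, 1174
Third differences: 216, 264, 312
Fourth differences: 48, 48
Constant fourth difference = 48.
Extend forward: 312 + 48 = 360;  1174 + 360 = 1534;  3345 + 1534 = 4879;  8002 + 4879 = 12881

12881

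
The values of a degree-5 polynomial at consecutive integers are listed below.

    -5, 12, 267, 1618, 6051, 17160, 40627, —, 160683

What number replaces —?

84702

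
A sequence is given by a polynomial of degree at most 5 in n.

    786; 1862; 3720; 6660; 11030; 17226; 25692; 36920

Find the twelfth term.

D1: 1076 , 1858 , 2940 , 4370 , 6196 , 8466 , 11228
D2: 782 , 1082 , 1430 , 1826 , 2270 , 2762
D3: 300 , 348 , 396 , 444 , 492
D4: 48 , 48 , 48 , 48
The fourth differences are constant (48).
492 + 48 = 540;  2762 + 540 = 3302;  11228 + 3302 = 14530;  36920 + 14530 = 51450
540 + 48 = 588;  3302 + 588 = 3890;  14530 + 3890 = 18420;  51450 + 18420 = 69870
588 + 48 = 636;  3890 + 636 = 4526;  18420 + 4526 = 22946;  69870 + 22946 = 92816
636 + 48 = 684;  4526 + 684 = 5210;  22946 + 5210 = 28156;  92816 + 28156 = 120972

120972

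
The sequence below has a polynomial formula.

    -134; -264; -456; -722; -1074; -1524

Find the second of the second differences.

-74

First differences: -130, -192, -266, -352, -450
Second differences: -62, -74, -86, -98
Third differences: -12, -12, -12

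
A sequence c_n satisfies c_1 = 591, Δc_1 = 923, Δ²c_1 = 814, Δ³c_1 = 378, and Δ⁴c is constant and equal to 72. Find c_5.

10751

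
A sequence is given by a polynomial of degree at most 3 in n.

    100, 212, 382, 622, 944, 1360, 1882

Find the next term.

2522

First differences: 112, 170, 240, 322, 416, 522
Second differences: 58, 70, 82, 94, 106
Third differences: 12, 12, 12, 12
Third differences constant at 12.
106 + 12 = 118;  522 + 118 = 640;  1882 + 640 = 2522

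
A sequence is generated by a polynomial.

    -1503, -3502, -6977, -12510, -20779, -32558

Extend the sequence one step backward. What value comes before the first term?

D1: -1999  -3475  -5533  -8269  -11779
D2: -1476  -2058  -2736  -3510
D3: -582  -678  -774
D4: -96  -96
The fourth differences are constant at -96.
Work back: -582 + 96 = -486;  -1476 + 486 = -990;  -1999 + 990 = -1009;  -1503 + 1009 = -494

-494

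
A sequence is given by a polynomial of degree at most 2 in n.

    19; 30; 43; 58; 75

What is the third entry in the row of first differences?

First differences: 11, 13, 15, 17
Second differences: 2, 2, 2

15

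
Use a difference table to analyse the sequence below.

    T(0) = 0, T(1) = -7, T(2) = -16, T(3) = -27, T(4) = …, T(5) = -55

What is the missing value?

Using the first 4 terms:
First differences: -7  -9  -11
Second differences: -2  -2
Constant second difference = -2.
Extend forward: -11 − 2 = -13;  -27 − 13 = -40

-40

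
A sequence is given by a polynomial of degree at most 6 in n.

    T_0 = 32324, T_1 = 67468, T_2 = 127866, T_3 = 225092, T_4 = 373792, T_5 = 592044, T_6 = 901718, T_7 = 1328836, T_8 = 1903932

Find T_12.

First differences: 35144, 60398, 97226, 148700, 218252, 309674, 427118, 575096
Second differences: 25254, 36828, 51474, 69552, 91422, 117444, 147978
Third differences: 11574, 14646, 18078, 21870, 26022, 30534
Fourth differences: 3072, 3432, 3792, 4152, 4512
Fifth differences: 360, 360, 360, 360
The fifth differences are constant (360).
4512 + 360 = 4872;  30534 + 4872 = 35406;  147978 + 35406 = 183384;  575096 + 183384 = 758480;  1903932 + 758480 = 2662412
4872 + 360 = 5232;  35406 + 5232 = 40638;  183384 + 40638 = 224022;  758480 + 224022 = 982502;  2662412 + 982502 = 3644914
5232 + 360 = 5592;  40638 + 5592 = 46230;  224022 + 46230 = 270252;  982502 + 270252 = 1252754;  3644914 + 1252754 = 4897668
5592 + 360 = 5952;  46230 + 5952 = 52182;  270252 + 52182 = 322434;  1252754 + 322434 = 1575188;  4897668 + 1575188 = 6472856

6472856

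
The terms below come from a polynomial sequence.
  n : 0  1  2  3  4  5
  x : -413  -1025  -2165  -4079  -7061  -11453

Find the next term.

-17645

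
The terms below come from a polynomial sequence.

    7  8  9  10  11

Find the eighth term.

14

D1: 1, 1, 1, 1
The first differences are constant (1).
11 + 1 = 12
12 + 1 = 13
13 + 1 = 14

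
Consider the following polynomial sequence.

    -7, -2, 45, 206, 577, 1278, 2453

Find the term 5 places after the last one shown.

D1: 5  47  161  371  701  1175
D2: 42  114  210  330  474
D3: 72  96  120  144
D4: 24  24  24
Fourth differences constant at 24.
144 + 24 = 168;  474 + 168 = 642;  1175 + 642 = 1817;  2453 + 1817 = 4270
168 + 24 = 192;  642 + 192 = 834;  1817 + 834 = 2651;  4270 + 2651 = 6921
192 + 24 = 216;  834 + 216 = 1050;  2651 + 1050 = 3701;  6921 + 3701 = 10622
216 + 24 = 240;  1050 + 240 = 1290;  3701 + 1290 = 4991;  10622 + 4991 = 15613
240 + 24 = 264;  1290 + 264 = 1554;  4991 + 1554 = 6545;  15613 + 6545 = 22158

22158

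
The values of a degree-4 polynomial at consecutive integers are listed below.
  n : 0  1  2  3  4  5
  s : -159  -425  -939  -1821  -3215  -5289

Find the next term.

-8235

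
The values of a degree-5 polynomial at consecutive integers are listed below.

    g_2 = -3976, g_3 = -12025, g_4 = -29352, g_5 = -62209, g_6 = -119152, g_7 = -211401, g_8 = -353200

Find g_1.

First differences: -8049  -17327  -32857  -56943  -92249  -141799
Second differences: -9278  -15530  -24086  -35306  -49550
Third differences: -6252  -8556  -11220  -14244
Fourth differences: -2304  -2664  -3024
Fifth differences: -360  -360
The fifth differences are constant at -360.
Work back: -2304 + 360 = -1944;  -6252 + 1944 = -4308;  -9278 + 4308 = -4970;  -8049 + 4970 = -3079;  -3976 + 3079 = -897

-897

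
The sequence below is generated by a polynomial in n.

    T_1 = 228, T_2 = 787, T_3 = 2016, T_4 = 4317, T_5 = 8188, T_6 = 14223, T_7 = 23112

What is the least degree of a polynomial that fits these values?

4

559, 1229, 2301, 3871, 6035, 8889
670, 1072, 1570, 2164, 2854
402, 498, 594, 690
96, 96, 96
The fourth differences are constant, so the polynomial has degree 4.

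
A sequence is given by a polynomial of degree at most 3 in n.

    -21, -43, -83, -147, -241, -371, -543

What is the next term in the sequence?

-22  -40  -64  -94  -130  -172
-18  -24  -30  -36  -42
-6  -6  -6  -6
The third differences are constant (-6).
-42 − 6 = -48;  -172 − 48 = -220;  -543 − 220 = -763

-763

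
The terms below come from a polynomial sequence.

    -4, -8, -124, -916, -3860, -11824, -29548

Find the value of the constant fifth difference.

Δ: -4, -116, -792, -2944, -7964, -17724
Δ²: -112, -676, -2152, -5020, -9760
Δ³: -564, -1476, -2868, -4740
Δ⁴: -912, -1392, -1872
Δ⁵: -480, -480

-480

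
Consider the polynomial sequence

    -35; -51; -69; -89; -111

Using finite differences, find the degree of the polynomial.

2

First differences: -16, -18, -20, -22
Second differences: -2, -2, -2
The second differences are constant, so the polynomial has degree 2.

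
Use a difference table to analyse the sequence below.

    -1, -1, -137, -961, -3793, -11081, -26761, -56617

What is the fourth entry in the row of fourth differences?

-1848

Δ: 0, -136, -824, -2832, -7288, -15680, -29856
Δ²: -136, -688, -2008, -4456, -8392, -14176
Δ³: -552, -1320, -2448, -3936, -5784
Δ⁴: -768, -1128, -1488, -1848
Δ⁵: -360, -360, -360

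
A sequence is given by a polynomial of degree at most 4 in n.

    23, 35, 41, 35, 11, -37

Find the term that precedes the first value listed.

12  6  -6  -24  -48
-6  -12  -18  -24
-6  -6  -6
The third differences are constant at -6.
Work back: -6 + 6 = 0;  12 + 0 = 12;  23 − 12 = 11

11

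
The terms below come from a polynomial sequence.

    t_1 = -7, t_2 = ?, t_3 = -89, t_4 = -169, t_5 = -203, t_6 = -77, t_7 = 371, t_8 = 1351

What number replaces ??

Using the last 6 terms:
Δ: -80, -34, 126, 448, 980
Δ²: 46, 160, 322, 532
Δ³: 114, 162, 210
Δ⁴: 48, 48
Constant fourth difference = 48.
Extend backward: 114 − 48 = 66;  46 − 66 = -20;  -80 + 20 = -60;  -89 + 60 = -29

-29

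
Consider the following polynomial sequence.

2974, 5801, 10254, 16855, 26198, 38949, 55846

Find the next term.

D1: 2827, 4453, 6601, 9343, 12751, 16897
D2: 1626, 2148, 2742, 3408, 4146
D3: 522, 594, 666, 738
D4: 72, 72, 72
Fourth differences constant at 72.
738 + 72 = 810;  4146 + 810 = 4956;  16897 + 4956 = 21853;  55846 + 21853 = 77699

77699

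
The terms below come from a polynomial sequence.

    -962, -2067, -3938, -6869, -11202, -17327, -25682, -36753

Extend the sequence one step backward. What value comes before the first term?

Δ: -1105  -1871  -2931  -4333  -6125  -8355  -11071
Δ²: -766  -1060  -1402  -1792  -2230  -2716
Δ³: -294  -342  -390  -438  -486
Δ⁴: -48  -48  -48  -48
The fourth differences are constant at -48.
Work back: -294 + 48 = -246;  -766 + 246 = -520;  -1105 + 520 = -585;  -962 + 585 = -377

-377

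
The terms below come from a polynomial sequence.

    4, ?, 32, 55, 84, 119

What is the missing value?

Using the last 4 terms:
23, 29, 35
6, 6
Constant second difference = 6.
Extend backward: 23 − 6 = 17;  32 − 17 = 15

15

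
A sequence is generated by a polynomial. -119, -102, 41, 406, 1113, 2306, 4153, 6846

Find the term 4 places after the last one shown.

30758

Δ: 17 , 143 , 365 , 707 , 1193 , 1847 , 2693
Δ²: 126 , 222 , 342 , 486 , 654 , 846
Δ³: 96 , 120 , 144 , 168 , 192
Δ⁴: 24 , 24 , 24 , 24
The fourth differences are constant (24).
192 + 24 = 216;  846 + 216 = 1062;  2693 + 1062 = 3755;  6846 + 3755 = 10601
216 + 24 = 240;  1062 + 240 = 1302;  3755 + 1302 = 5057;  10601 + 5057 = 15658
240 + 24 = 264;  1302 + 264 = 1566;  5057 + 1566 = 6623;  15658 + 6623 = 22281
264 + 24 = 288;  1566 + 288 = 1854;  6623 + 1854 = 8477;  22281 + 8477 = 30758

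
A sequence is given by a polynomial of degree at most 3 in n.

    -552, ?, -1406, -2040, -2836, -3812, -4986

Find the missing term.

-916

Using the last 5 terms:
First differences: -634  -796  -976  -1174
Second differences: -162  -180  -198
Third differences: -18  -18
Constant third difference = -18.
Extend backward: -162 + 18 = -144;  -634 + 144 = -490;  -1406 + 490 = -916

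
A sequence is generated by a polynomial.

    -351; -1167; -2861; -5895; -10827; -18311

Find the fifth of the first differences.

-7484

D1: -816, -1694, -3034, -4932, -7484
D2: -878, -1340, -1898, -2552
D3: -462, -558, -654
D4: -96, -96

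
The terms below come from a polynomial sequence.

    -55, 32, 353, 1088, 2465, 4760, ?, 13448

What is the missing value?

8297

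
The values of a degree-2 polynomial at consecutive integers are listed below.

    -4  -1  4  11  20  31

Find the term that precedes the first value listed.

-5

First differences: 3  5  7  9  11
Second differences: 2  2  2  2
The second differences are constant at 2.
Work back: 3 − 2 = 1;  -4 − 1 = -5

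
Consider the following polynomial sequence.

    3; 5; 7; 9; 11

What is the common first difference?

First differences: 2, 2, 2, 2

2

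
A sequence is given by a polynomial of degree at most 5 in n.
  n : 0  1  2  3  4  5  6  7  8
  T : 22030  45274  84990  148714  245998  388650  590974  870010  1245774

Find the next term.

1741498

First differences: 23244 , 39716 , 63724 , 97284 , 142652 , 202324 , 279036 , 375764
Second differences: 16472 , 24008 , 33560 , 45368 , 59672 , 76712 , 96728
Third differences: 7536 , 9552 , 11808 , 14304 , 17040 , 20016
Fourth differences: 2016 , 2256 , 2496 , 2736 , 2976
Fifth differences: 240 , 240 , 240 , 240
Constant fifth difference = 240, so extend:
2976 + 240 = 3216;  20016 + 3216 = 23232;  96728 + 23232 = 119960;  375764 + 119960 = 495724;  1245774 + 495724 = 1741498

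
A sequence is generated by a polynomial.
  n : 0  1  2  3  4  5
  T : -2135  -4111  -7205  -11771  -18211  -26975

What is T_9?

-95951

First differences: -1976, -3094, -4566, -6440, -8764
Second differences: -1118, -1472, -1874, -2324
Third differences: -354, -402, -450
Fourth differences: -48, -48
Fourth differences constant at -48.
-450 − 48 = -498;  -2324 − 498 = -2822;  -8764 − 2822 = -11586;  -26975 − 11586 = -38561
-498 − 48 = -546;  -2822 − 546 = -3368;  -11586 − 3368 = -14954;  -38561 − 14954 = -53515
-546 − 48 = -594;  -3368 − 594 = -3962;  -14954 − 3962 = -18916;  -53515 − 18916 = -72431
-594 − 48 = -642;  -3962 − 642 = -4604;  -18916 − 4604 = -23520;  -72431 − 23520 = -95951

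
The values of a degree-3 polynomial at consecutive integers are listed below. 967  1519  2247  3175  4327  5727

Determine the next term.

D1: 552, 728, 928, 1152, 1400
D2: 176, 200, 224, 248
D3: 24, 24, 24
Constant third difference = 24, so extend:
248 + 24 = 272;  1400 + 272 = 1672;  5727 + 1672 = 7399

7399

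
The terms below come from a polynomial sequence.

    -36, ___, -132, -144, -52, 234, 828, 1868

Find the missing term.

Using the last 6 terms:
-12  92  286  594  1040
104  194  308  446
90  114  138
24  24
Constant fourth difference = 24.
Extend backward: 90 − 24 = 66;  104 − 66 = 38;  -12 − 38 = -50;  -132 + 50 = -82

-82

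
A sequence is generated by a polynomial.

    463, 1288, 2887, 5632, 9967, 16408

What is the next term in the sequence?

D1: 825, 1599, 2745, 4335, 6441
D2: 774, 1146, 1590, 2106
D3: 372, 444, 516
D4: 72, 72
Fourth differences constant at 72.
516 + 72 = 588;  2106 + 588 = 2694;  6441 + 2694 = 9135;  16408 + 9135 = 25543

25543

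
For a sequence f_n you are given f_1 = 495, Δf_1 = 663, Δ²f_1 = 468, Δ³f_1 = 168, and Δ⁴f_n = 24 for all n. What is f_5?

Build the table forward from the leading diagonal:
Δ⁴: 24, 24, 24, 24, 24
Δ³: 168, 192, 216, 240, 264
Δ²: 468, 636, 828, 1044, 1284
Δ: 663, 1131, 1767, 2595, 3639
f: 495, 1158, 2289, 4056, 6651

6651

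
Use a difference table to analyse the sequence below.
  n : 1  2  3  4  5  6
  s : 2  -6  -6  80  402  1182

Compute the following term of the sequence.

2714

First differences: -8, 0, 86, 322, 780
Second differences: 8, 86, 236, 458
Third differences: 78, 150, 222
Fourth differences: 72, 72
Constant fourth difference = 72, so extend:
222 + 72 = 294;  458 + 294 = 752;  780 + 752 = 1532;  1182 + 1532 = 2714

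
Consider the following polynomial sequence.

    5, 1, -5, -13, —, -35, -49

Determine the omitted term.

Using the first 4 terms:
-4, -6, -8
-2, -2
Constant second difference = -2.
Extend forward: -8 − 2 = -10;  -13 − 10 = -23

-23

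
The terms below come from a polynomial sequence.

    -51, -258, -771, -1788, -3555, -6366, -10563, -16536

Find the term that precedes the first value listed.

0

D1: -207, -513, -1017, -1767, -2811, -4197, -5973
D2: -306, -504, -750, -1044, -1386, -1776
D3: -198, -246, -294, -342, -390
D4: -48, -48, -48, -48
The fourth differences are constant at -48.
Work back: -198 + 48 = -150;  -306 + 150 = -156;  -207 + 156 = -51;  -51 + 51 = 0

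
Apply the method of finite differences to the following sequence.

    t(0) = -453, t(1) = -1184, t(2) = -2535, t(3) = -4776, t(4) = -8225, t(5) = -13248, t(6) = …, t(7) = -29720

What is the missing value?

-20259

Using the first 6 terms:
-731, -1351, -2241, -3449, -5023
-620, -890, -1208, -1574
-270, -318, -366
-48, -48
Constant fourth difference = -48.
Extend forward: -366 − 48 = -414;  -1574 − 414 = -1988;  -5023 − 1988 = -7011;  -13248 − 7011 = -20259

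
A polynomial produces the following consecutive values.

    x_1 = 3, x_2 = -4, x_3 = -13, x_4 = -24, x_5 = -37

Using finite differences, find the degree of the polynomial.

Δ: -7, -9, -11, -13
Δ²: -2, -2, -2
The second differences are constant, so the polynomial has degree 2.

2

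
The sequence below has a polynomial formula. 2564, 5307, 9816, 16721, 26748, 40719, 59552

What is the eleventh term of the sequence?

2743 , 4509 , 6905 , 10027 , 13971 , 18833
1766 , 2396 , 3122 , 3944 , 4862
630 , 726 , 822 , 918
96 , 96 , 96
The fourth differences are constant (96).
918 + 96 = 1014;  4862 + 1014 = 5876;  18833 + 5876 = 24709;  59552 + 24709 = 84261
1014 + 96 = 1110;  5876 + 1110 = 6986;  24709 + 6986 = 31695;  84261 + 31695 = 115956
1110 + 96 = 1206;  6986 + 1206 = 8192;  31695 + 8192 = 39887;  115956 + 39887 = 155843
1206 + 96 = 1302;  8192 + 1302 = 9494;  39887 + 9494 = 49381;  155843 + 49381 = 205224

205224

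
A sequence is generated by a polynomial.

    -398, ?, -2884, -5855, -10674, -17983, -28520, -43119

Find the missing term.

-1215

Using the last 6 terms:
First differences: -2971, -4819, -7309, -10537, -14599
Second differences: -1848, -2490, -3228, -4062
Third differences: -642, -738, -834
Fourth differences: -96, -96
Constant fourth difference = -96.
Extend backward: -642 + 96 = -546;  -1848 + 546 = -1302;  -2971 + 1302 = -1669;  -2884 + 1669 = -1215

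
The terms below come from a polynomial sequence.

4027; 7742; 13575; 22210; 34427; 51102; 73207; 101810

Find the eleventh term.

First differences: 3715  5833  8635  12217  16675  22105  28603
Second differences: 2118  2802  3582  4458  5430  6498
Third differences: 684  780  876  972  1068
Fourth differences: 96  96  96  96
The fourth differences are constant (96).
1068 + 96 = 1164;  6498 + 1164 = 7662;  28603 + 7662 = 36265;  101810 + 36265 = 138075
1164 + 96 = 1260;  7662 + 1260 = 8922;  36265 + 8922 = 45187;  138075 + 45187 = 183262
1260 + 96 = 1356;  8922 + 1356 = 10278;  45187 + 10278 = 55465;  183262 + 55465 = 238727

238727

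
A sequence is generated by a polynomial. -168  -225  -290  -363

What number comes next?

First differences: -57  -65  -73
Second differences: -8  -8
Second differences constant at -8.
-73 − 8 = -81;  -363 − 81 = -444

-444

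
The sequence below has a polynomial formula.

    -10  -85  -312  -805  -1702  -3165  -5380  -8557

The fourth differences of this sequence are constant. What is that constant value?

-24

First differences: -75, -227, -493, -897, -1463, -2215, -3177
Second differences: -152, -266, -404, -566, -752, -962
Third differences: -114, -138, -162, -186, -210
Fourth differences: -24, -24, -24, -24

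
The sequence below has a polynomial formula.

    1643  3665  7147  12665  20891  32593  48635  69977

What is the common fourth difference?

Δ: 2022, 3482, 5518, 8226, 11702, 16042, 21342
Δ²: 1460, 2036, 2708, 3476, 4340, 5300
Δ³: 576, 672, 768, 864, 960
Δ⁴: 96, 96, 96, 96

96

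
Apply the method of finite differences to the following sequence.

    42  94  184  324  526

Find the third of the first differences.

140

First differences: 52, 90, 140, 202
Second differences: 38, 50, 62
Third differences: 12, 12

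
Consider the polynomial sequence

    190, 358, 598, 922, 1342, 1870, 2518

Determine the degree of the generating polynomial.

3

168, 240, 324, 420, 528, 648
72, 84, 96, 108, 120
12, 12, 12, 12
The third differences are constant, so the polynomial has degree 3.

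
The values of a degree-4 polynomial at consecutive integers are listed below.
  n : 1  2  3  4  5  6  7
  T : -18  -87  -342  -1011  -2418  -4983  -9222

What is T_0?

Δ: -69  -255  -669  -1407  -2565  -4239
Δ²: -186  -414  -738  -1158  -1674
Δ³: -228  -324  -420  -516
Δ⁴: -96  -96  -96
The fourth differences are constant at -96.
Work back: -228 + 96 = -132;  -186 + 132 = -54;  -69 + 54 = -15;  -18 + 15 = -3

-3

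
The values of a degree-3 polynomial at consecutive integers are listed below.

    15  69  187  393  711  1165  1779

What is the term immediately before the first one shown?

Δ: 54, 118, 206, 318, 454, 614
Δ²: 64, 88, 112, 136, 160
Δ³: 24, 24, 24, 24
The third differences are constant at 24.
Work back: 64 − 24 = 40;  54 − 40 = 14;  15 − 14 = 1

1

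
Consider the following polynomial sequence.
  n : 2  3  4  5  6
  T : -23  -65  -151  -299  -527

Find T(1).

-7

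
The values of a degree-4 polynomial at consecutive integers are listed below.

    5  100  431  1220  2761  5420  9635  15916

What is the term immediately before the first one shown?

First differences: 95  331  789  1541  2659  4215  6281
Second differences: 236  458  752  1118  1556  2066
Third differences: 222  294  366  438  510
Fourth differences: 72  72  72  72
The fourth differences are constant at 72.
Work back: 222 − 72 = 150;  236 − 150 = 86;  95 − 86 = 9;  5 − 9 = -4

-4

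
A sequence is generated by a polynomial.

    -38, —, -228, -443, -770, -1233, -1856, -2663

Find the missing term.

Using the last 6 terms:
Δ: -215  -327  -463  -623  -807
Δ²: -112  -136  -160  -184
Δ³: -24  -24  -24
Constant third difference = -24.
Extend backward: -112 + 24 = -88;  -215 + 88 = -127;  -228 + 127 = -101

-101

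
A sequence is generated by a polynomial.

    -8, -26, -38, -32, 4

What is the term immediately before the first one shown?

D1: -18, -12, 6, 36
D2: 6, 18, 30
D3: 12, 12
The third differences are constant at 12.
Work back: 6 − 12 = -6;  -18 + 6 = -12;  -8 + 12 = 4

4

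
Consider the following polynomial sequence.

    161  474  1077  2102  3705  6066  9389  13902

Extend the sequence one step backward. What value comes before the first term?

30

First differences: 313  603  1025  1603  2361  3323  4513
Second differences: 290  422  578  758  962  1190
Third differences: 132  156  180  204  228
Fourth differences: 24  24  24  24
The fourth differences are constant at 24.
Work back: 132 − 24 = 108;  290 − 108 = 182;  313 − 182 = 131;  161 − 131 = 30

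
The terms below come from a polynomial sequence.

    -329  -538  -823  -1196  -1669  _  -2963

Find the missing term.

Using the first 5 terms:
Δ: -209, -285, -373, -473
Δ²: -76, -88, -100
Δ³: -12, -12
Constant third difference = -12.
Extend forward: -100 − 12 = -112;  -473 − 112 = -585;  -1669 − 585 = -2254

-2254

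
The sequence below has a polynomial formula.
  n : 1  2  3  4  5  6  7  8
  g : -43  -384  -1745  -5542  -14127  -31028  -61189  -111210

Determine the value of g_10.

First differences: -341 , -1361 , -3797 , -8585 , -16901 , -30161 , -50021
Second differences: -1020 , -2436 , -4788 , -8316 , -13260 , -19860
Third differences: -1416 , -2352 , -3528 , -4944 , -6600
Fourth differences: -936 , -1176 , -1416 , -1656
Fifth differences: -240 , -240 , -240
The fifth differences are constant (-240).
-1656 − 240 = -1896;  -6600 − 1896 = -8496;  -19860 − 8496 = -28356;  -50021 − 28356 = -78377;  -111210 − 78377 = -189587
-1896 − 240 = -2136;  -8496 − 2136 = -10632;  -28356 − 10632 = -38988;  -78377 − 38988 = -117365;  -189587 − 117365 = -306952

-306952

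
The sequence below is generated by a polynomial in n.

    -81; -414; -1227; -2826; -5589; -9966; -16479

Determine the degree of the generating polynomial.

Δ: -333, -813, -1599, -2763, -4377, -6513
Δ²: -480, -786, -1164, -1614, -2136
Δ³: -306, -378, -450, -522
Δ⁴: -72, -72, -72
The fourth differences are constant, so the polynomial has degree 4.

4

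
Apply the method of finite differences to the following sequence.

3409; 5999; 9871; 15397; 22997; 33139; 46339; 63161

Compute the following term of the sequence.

84217

First differences: 2590  3872  5526  7600  10142  13200  16822
Second differences: 1282  1654  2074  2542  3058  3622
Third differences: 372  420  468  516  564
Fourth differences: 48  48  48  48
Fourth differences constant at 48.
564 + 48 = 612;  3622 + 612 = 4234;  16822 + 4234 = 21056;  63161 + 21056 = 84217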